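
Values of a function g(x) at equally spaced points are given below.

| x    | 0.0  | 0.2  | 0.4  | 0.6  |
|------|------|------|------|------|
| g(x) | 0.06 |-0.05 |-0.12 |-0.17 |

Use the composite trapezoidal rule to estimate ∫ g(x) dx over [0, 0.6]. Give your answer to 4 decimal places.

h = 0.2, n = 3.
(h/2)·[y₀ + 2y₁ + 2y₂ + y₃] = 0.1·(-0.45) = -0.0450.

-0.0450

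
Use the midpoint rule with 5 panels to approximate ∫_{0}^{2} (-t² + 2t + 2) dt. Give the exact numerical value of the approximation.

5.36

h = (2 − 0)/5 = 0.4.
Midpoints m₁,…,m₅ = 0.2, 0.6, 1, 1.4, 1.8.
f(m₁)=2.36, f(m₂)=2.84, f(m₃)=3, f(m₄)=2.84, f(m₅)=2.36.
h·[f(m₁) + f(m₂) + f(m₃) + f(m₄) + f(m₅)] = 0.4·(13.4) = 5.36.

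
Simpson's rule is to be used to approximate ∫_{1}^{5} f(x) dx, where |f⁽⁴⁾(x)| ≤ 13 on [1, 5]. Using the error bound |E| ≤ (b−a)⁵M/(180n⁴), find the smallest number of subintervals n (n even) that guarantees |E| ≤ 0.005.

Need 13312/(180n⁴) ≤ 0.005.
n⁴ ≥ 13312/(180·0.005) = 14791.1 ⇒ n ≥ 11.0281, so the smallest even n is 12. (n must be even for Simpson's rule.)

12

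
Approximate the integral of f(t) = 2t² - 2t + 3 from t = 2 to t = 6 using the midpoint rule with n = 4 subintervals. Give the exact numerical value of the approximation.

h = (6 − 2)/4 = 1.
Midpoints m₁,…,m₄ = 2.5, 3.5, 4.5, 5.5.
f(m₁)=10.5, f(m₂)=20.5, f(m₃)=34.5, f(m₄)=52.5.
h·[f(m₁) + f(m₂) + f(m₃) + f(m₄)] = 1·(118) = 118.

118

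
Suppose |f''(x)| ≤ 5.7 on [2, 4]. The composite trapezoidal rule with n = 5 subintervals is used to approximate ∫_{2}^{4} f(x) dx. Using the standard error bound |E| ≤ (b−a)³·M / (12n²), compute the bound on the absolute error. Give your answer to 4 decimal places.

|E| ≤ (2)³·5.7 / (12·5²) = 45.6/300 = 0.1520.

0.1520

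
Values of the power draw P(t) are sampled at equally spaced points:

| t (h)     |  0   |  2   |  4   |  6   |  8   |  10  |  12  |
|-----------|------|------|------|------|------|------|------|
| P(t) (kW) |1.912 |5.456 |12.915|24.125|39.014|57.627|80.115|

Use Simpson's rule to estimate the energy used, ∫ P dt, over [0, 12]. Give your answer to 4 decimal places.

h = 2, n = 6.
(h/3)·[y₀ + 4y₁ + 2y₂ + 4y₃ + 2y₄ + 4y₅ + y₆] = 0.666667·(534.717) = 356.4780.

356.4780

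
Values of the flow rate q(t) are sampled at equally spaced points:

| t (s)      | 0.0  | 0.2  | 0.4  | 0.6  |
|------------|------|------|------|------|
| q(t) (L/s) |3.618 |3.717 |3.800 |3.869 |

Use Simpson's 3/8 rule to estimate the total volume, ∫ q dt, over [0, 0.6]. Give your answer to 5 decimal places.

h = 0.2, n = 3.
(3h/8)·[y₀ + 3y₁ + 3y₂ + y₃] = 0.075·(30.038) = 2.25285.

2.25285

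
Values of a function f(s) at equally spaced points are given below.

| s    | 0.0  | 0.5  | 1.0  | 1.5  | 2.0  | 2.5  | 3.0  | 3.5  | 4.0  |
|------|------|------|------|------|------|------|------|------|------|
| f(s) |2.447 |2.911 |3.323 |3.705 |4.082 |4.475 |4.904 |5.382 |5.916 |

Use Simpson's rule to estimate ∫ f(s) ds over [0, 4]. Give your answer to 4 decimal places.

h = 0.5, n = 8.
(h/3)·[y₀ + 4y₁ + 2y₂ + 4y₃ + 2y₄ + 4y₅ + 2y₆ + 4y₇ + y₈] = 0.166667·(98.873) = 16.4788.

16.4788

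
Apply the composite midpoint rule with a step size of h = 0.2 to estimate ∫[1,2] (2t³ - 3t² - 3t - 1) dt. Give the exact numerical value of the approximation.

-5.02

h = (2 − 1)/5 = 0.2.
Midpoints m₁,…,m₅ = 1.1, 1.3, 1.5, 1.7, 1.9.
f(m₁)=-5.268, f(m₂)=-5.576, f(m₃)=-5.5, f(m₄)=-4.944, f(m₅)=-3.812.
h·[f(m₁) + f(m₂) + f(m₃) + f(m₄) + f(m₅)] = 0.2·(-25.1) = -5.02.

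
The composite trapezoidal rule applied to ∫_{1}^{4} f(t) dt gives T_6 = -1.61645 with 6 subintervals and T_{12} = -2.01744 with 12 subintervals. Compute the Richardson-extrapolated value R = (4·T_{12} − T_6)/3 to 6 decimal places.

-2.151103

R = (4·T_{12} − T_6) / 3 = (4·(-2.01744) − (-1.61645))/3 = (-6.45331)/3 = -2.151103.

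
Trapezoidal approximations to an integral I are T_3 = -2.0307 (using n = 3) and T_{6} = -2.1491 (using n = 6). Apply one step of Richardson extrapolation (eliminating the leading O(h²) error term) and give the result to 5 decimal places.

R = (4·T_{6} − T_3) / 3 = (4·(-2.1491) − (-2.0307))/3 = (-6.5657)/3 = -2.18857.

-2.18857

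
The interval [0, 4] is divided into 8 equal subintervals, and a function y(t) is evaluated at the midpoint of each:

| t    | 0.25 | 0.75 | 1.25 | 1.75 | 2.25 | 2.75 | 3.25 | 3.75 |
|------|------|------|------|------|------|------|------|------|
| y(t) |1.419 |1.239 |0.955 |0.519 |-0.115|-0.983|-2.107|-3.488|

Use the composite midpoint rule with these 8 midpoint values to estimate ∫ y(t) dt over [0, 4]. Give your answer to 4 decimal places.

h = 0.5, n = 8.
h·[y(m₁) + y(m₂) + y(m₃) + y(m₄) + y(m₅) + y(m₆) + y(m₇) + y(m₈)] = 0.5·(-2.561) = -1.2805.

-1.2805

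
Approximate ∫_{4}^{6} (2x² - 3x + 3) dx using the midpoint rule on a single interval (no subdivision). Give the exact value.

M = (b−a)·f(5) = 2·(38) = 76.

76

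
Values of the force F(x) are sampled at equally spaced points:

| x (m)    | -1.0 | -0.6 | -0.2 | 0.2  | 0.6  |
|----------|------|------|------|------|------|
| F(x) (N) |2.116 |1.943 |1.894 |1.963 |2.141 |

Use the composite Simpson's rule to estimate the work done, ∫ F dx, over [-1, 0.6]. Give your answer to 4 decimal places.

3.1559

h = 0.4, n = 4.
(h/3)·[y₀ + 4y₁ + 2y₂ + 4y₃ + y₄] = 0.133333·(23.669) = 3.1559.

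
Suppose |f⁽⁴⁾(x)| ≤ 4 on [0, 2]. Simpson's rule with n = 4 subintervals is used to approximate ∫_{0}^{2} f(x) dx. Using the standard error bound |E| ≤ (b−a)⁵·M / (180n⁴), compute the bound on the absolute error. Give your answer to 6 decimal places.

|E| ≤ (2)⁵·4 / (180·4⁴) = 128/46080 = 0.002778.

0.002778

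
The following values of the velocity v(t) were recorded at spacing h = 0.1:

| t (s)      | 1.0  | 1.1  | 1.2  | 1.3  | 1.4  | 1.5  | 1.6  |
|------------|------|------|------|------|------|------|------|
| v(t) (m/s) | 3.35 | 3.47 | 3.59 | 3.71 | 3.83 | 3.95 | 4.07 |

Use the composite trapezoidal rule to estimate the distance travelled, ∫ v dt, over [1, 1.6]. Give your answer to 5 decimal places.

h = 0.1, n = 6.
(h/2)·[y₀ + 2y₁ + 2y₂ + 2y₃ + 2y₄ + 2y₅ + y₆] = 0.05·(44.52) = 2.22600.

2.22600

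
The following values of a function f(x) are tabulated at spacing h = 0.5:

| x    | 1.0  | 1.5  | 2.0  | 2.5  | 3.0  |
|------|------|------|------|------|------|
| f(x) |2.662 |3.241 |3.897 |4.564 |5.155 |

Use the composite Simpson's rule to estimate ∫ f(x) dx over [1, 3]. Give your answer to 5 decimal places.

h = 0.5, n = 4.
(h/3)·[y₀ + 4y₁ + 2y₂ + 4y₃ + y₄] = 0.166667·(46.831) = 7.80517.

7.80517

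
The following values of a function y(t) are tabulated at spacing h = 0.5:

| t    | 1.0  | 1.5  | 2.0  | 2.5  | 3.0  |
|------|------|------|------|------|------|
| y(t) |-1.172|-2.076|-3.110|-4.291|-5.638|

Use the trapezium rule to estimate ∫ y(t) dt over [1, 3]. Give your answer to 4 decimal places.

-6.4410

h = 0.5, n = 4.
(h/2)·[y₀ + 2y₁ + 2y₂ + 2y₃ + y₄] = 0.25·(-25.764) = -6.4410.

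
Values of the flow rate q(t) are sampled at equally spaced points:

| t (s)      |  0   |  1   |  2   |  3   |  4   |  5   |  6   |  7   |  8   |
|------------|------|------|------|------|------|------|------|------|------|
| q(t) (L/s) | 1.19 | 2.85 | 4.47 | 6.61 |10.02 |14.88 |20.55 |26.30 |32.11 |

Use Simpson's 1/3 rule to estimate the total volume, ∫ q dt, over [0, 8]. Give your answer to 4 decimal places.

h = 1, n = 8.
(h/3)·[y₀ + 4y₁ + 2y₂ + 4y₃ + 2y₄ + 4y₅ + 2y₆ + 4y₇ + y₈] = 0.333333·(305.94) = 101.9800.

101.9800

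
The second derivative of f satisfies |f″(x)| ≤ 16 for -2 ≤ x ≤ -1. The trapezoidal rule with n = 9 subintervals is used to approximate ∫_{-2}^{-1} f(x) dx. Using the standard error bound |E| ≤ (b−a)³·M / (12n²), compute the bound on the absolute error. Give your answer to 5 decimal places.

0.01646

|E| ≤ (1)³·16 / (12·9²) = 16/972 = 0.01646.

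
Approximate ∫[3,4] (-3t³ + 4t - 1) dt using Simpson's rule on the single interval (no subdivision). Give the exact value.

S = (b−a)/6 · [f(3) + 4f(3.5) + f(4)] = 0.166667·[(-70) + 4·(-115.625) + (-177)] = -118.25.

-118.25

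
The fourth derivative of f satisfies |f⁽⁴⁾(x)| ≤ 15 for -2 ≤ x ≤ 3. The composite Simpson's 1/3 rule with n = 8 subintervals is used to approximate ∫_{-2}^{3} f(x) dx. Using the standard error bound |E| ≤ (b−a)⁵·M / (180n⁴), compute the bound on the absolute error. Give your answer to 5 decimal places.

|E| ≤ (5)⁵·15 / (180·8⁴) = 46875/737280 = 0.06358.

0.06358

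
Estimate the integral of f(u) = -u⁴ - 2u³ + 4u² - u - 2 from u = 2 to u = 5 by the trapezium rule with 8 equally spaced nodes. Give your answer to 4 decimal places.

h = (5 − 2)/7 = 0.428571.
Nodes u₀,…,u₇ = 2, 2.428571, 2.857143, 3.285714, 3.714286, 4.142857, 4.571429, 5.
f(u) = -u⁴ - 2u³ + 4u² - u - 2: f₀=-20, f₁=-44.269888, f₂=-85.490212, f₃=-149.598501, f₄=-243.341941, f₅=-374.277384, f₆=-550.771345, f₇=-782.
(h/2)·[f₀ + 2f₁ + 2f₂ + 2f₃ + 2f₄ + 2f₅ + 2f₆ + f₇] = 0.214286·(-3697.498542) = -792.3211.

-792.3211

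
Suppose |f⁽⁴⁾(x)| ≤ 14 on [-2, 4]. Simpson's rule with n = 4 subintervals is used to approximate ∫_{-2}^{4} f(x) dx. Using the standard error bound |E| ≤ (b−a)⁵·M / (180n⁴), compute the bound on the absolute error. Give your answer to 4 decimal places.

|E| ≤ (6)⁵·14 / (180·4⁴) = 108864/46080 = 2.3625.

2.3625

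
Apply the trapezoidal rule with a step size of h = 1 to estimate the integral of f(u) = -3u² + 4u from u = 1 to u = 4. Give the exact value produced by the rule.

h = (4 − 1)/3 = 1.
Nodes u₀,…,u₃ = 1, 2, 3, 4.
f(u) = -3u² + 4u: f₀=1, f₁=-4, f₂=-15, f₃=-32.
(h/2)·[f₀ + 2f₁ + 2f₂ + f₃] = 0.5·(-69) = -34.5.

-34.5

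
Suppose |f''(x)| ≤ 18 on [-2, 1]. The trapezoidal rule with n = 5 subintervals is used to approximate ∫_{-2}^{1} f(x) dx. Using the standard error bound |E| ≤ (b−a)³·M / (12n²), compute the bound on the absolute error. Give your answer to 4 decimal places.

|E| ≤ (3)³·18 / (12·5²) = 486/300 = 1.6200.

1.6200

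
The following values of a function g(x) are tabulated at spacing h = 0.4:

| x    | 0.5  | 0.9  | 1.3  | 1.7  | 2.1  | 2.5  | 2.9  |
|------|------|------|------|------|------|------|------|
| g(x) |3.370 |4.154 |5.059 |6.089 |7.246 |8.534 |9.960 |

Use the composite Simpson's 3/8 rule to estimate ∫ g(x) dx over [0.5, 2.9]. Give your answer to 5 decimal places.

h = 0.4, n = 6.
(3h/8)·[y₀ + 3y₁ + 3y₂ + 2y₃ + 3y₄ + 3y₅ + y₆] = 0.15·(100.487) = 15.07305.

15.07305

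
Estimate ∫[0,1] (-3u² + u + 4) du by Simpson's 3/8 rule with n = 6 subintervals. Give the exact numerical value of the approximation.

h = (1 − 0)/6 = 0.166667.
Nodes u₀,…,u₆ = 0, 0.166667, 0.333333, 0.5, 0.666667, 0.833333, 1.
f(u) = -3u² + u + 4: f₀=4, f₁=4.083333, f₂=4, f₃=3.75, f₄=3.333333, f₅=2.75, f₆=2.
(3h/8)·[f₀ + 3f₁ + 3f₂ + 2f₃ + 3f₄ + 3f₅ + f₆] = 0.0625·(56) = 3.5.

3.5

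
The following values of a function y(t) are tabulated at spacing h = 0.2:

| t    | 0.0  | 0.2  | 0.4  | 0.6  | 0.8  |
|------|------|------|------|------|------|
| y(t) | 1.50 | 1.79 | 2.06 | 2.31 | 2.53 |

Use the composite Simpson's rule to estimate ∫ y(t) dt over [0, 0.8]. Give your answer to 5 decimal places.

h = 0.2, n = 4.
(h/3)·[y₀ + 4y₁ + 2y₂ + 4y₃ + y₄] = 0.066667·(24.55) = 1.63667.

1.63667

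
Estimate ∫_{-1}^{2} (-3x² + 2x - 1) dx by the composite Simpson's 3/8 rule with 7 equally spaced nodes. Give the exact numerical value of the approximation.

h = (2 − (-1))/6 = 0.5.
Nodes x₀,…,x₆ = -1, -0.5, 0, 0.5, 1, 1.5, 2.
f(x) = -3x² + 2x - 1: f₀=-6, f₁=-2.75, f₂=-1, f₃=-0.75, f₄=-2, f₅=-4.75, f₆=-9.
(3h/8)·[f₀ + 3f₁ + 3f₂ + 2f₃ + 3f₄ + 3f₅ + f₆] = 0.1875·(-48) = -9.

-9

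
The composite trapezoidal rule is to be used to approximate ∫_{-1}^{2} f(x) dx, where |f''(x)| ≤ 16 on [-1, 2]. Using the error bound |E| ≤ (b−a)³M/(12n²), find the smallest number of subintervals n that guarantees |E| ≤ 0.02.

Need 432/(12n²) ≤ 0.02.
n² ≥ 432/(12·0.02) = 1800 ⇒ n ≥ 42.4264, so the smallest n is 43.

43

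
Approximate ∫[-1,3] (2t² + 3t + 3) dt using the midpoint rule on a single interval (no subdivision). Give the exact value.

32

M = (b−a)·f(1) = 4·(8) = 32.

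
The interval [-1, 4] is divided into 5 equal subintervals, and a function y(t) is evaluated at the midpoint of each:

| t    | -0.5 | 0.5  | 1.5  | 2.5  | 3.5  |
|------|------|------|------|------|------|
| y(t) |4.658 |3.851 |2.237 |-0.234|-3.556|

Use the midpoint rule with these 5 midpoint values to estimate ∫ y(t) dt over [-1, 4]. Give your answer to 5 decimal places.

6.95600

h = 1, n = 5.
h·[y(m₁) + y(m₂) + y(m₃) + y(m₄) + y(m₅)] = 1·(6.956) = 6.95600.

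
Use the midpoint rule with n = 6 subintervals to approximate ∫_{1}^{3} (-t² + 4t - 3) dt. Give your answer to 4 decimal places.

h = (3 − 1)/6 = 0.333333.
Midpoints m₁,…,m₆ = 1.166667, 1.5, 1.833333, 2.166667, 2.5, 2.833333.
f(m₁)=0.305556, f(m₂)=0.75, f(m₃)=0.972222, f(m₄)=0.972222, f(m₅)=0.75, f(m₆)=0.305556.
h·[f(m₁) + f(m₂) + f(m₃) + f(m₄) + f(m₅) + f(m₆)] = 0.333333·(4.055556) = 1.3519.

1.3519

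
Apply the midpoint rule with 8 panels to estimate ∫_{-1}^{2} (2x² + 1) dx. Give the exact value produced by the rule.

h = (2 − (-1))/8 = 0.375.
Midpoints m₁,…,m₈ = -0.8125, -0.4375, -0.0625, 0.3125, 0.6875, 1.0625, 1.4375, 1.8125.
f(m₁)=2.3203125, f(m₂)=1.3828125, f(m₃)=1.0078125, f(m₄)=1.1953125, f(m₅)=1.9453125, f(m₆)=3.2578125, f(m₇)=5.1328125, f(m₈)=7.5703125.
h·[f(m₁) + f(m₂) + f(m₃) + f(m₄) + f(m₅) + f(m₆) + f(m₇) + f(m₈)] = 0.375·(23.8125) = 8.9296875.

8.9296875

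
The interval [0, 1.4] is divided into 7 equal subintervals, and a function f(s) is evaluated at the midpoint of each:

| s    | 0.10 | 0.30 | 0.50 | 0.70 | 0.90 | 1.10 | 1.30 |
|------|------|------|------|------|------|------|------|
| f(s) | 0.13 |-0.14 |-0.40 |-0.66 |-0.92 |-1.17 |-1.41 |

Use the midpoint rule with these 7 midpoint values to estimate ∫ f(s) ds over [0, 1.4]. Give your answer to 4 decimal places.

-0.9140

h = 0.2, n = 7.
h·[y(m₁) + y(m₂) + y(m₃) + y(m₄) + y(m₅) + y(m₆) + y(m₇)] = 0.2·(-4.57) = -0.9140.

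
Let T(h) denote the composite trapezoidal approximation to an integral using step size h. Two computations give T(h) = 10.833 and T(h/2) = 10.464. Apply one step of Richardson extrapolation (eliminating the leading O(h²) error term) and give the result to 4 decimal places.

R = (4·T(h/2) − T(h)) / 3 = (4·10.464 − 10.833)/3 = (31.023)/3 = 10.3410.

10.3410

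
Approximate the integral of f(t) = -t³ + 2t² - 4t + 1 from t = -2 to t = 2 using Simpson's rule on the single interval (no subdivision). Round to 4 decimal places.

S = (b−a)/6 · [f(-2) + 4f(0) + f(2)] = 0.666667·[25 + 4·1 + (-7)] = 14.6667.

14.6667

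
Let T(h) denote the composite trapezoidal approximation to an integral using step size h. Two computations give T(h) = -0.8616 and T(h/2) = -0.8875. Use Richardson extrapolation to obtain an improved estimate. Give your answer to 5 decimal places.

-0.89613

R = (4·T(h/2) − T(h)) / 3 = (4·(-0.8875) − (-0.8616))/3 = (-2.6884)/3 = -0.89613.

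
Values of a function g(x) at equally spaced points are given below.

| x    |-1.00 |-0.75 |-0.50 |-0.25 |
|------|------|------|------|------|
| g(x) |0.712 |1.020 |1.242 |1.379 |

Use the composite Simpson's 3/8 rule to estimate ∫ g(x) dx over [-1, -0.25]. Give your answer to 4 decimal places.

h = 0.25, n = 3.
(3h/8)·[y₀ + 3y₁ + 3y₂ + y₃] = 0.09375·(8.877) = 0.8322.

0.8322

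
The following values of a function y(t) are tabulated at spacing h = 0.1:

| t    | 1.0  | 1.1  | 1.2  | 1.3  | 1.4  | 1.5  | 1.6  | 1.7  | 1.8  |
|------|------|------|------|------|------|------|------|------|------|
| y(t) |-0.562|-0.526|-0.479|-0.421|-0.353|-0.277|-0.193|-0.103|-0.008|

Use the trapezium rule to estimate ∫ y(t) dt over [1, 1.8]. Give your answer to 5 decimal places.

-0.26370

h = 0.1, n = 8.
(h/2)·[y₀ + 2y₁ + 2y₂ + 2y₃ + 2y₄ + 2y₅ + 2y₆ + 2y₇ + y₈] = 0.05·(-5.274) = -0.26370.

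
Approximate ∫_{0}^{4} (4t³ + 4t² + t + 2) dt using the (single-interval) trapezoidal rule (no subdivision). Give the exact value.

656

T = (b−a)/2 · [f(0) + f(4)] = 2·[2 + 326] = 656.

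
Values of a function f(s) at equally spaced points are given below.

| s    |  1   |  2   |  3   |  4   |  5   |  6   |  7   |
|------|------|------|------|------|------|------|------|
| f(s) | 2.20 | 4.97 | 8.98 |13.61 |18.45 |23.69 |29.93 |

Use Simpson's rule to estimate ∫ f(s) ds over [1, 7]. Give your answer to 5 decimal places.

85.35667

h = 1, n = 6.
(h/3)·[y₀ + 4y₁ + 2y₂ + 4y₃ + 2y₄ + 4y₅ + y₆] = 0.333333·(256.07) = 85.35667.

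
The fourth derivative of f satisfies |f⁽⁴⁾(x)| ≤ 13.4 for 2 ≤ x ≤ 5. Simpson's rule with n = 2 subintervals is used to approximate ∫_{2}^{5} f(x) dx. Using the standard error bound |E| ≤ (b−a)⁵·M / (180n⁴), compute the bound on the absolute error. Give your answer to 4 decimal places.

|E| ≤ (3)⁵·13.4 / (180·2⁴) = 3256.2/2880 = 1.1306.

1.1306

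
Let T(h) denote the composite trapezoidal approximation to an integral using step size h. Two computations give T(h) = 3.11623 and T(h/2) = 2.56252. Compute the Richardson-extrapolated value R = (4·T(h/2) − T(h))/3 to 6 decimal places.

R = (4·T(h/2) − T(h)) / 3 = (4·2.56252 − 3.11623)/3 = (7.13385)/3 = 2.377950.

2.377950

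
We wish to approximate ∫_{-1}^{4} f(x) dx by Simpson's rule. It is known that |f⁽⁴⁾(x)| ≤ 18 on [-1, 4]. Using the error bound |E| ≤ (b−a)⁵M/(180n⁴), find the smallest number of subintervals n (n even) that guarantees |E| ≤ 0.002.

Need 56250/(180n⁴) ≤ 0.002.
n⁴ ≥ 56250/(180·0.002) = 156250 ⇒ n ≥ 19.8818, so the smallest even n is 20. (n must be even for Simpson's rule.)

20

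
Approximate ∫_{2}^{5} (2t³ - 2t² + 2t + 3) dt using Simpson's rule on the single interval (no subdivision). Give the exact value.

256.5

S = (b−a)/6 · [f(2) + 4f(3.5) + f(5)] = 0.5·[15 + 4·71.25 + 213] = 256.5.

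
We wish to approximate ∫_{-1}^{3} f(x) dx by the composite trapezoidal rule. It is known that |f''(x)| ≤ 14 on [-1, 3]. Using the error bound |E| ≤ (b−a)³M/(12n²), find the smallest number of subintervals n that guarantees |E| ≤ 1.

9

Need 896/(12n²) ≤ 1.
n² ≥ 896/(12·1) = 74.6667 ⇒ n ≥ 8.6410, so the smallest n is 9.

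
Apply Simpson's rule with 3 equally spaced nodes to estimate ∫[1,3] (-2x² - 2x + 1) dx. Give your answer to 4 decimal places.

h = (3 − 1)/2 = 1.
Nodes x₀,…,x₂ = 1, 2, 3.
f(x) = -2x² - 2x + 1: f₀=-3, f₁=-11, f₂=-23.
(h/3)·[f₀ + 4f₁ + f₂] = 0.333333·(-70) = -23.3333.

-23.3333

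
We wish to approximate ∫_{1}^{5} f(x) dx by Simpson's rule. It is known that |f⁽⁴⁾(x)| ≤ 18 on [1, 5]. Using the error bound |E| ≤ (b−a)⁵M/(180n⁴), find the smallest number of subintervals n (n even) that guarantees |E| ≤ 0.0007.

20

Need 18432/(180n⁴) ≤ 0.0007.
n⁴ ≥ 18432/(180·0.0007) = 146286 ⇒ n ≥ 19.5569, so the smallest even n is 20. (n must be even for Simpson's rule.)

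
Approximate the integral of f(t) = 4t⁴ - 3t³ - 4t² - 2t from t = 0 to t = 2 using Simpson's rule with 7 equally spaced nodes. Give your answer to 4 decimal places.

h = (2 − 0)/6 = 0.333333.
Nodes t₀,…,t₆ = 0, 0.333333, 0.666667, 1, 1.333333, 1.666667, 2.
f(t) = 4t⁴ - 3t³ - 4t² - 2t: f₀=0, f₁=-1.172840, f₂=-3.209877, f₃=-5, f₄=-4.246914, f₅=2.530864, f₆=20.
(h/3)·[f₀ + 4f₁ + 2f₂ + 4f₃ + 2f₄ + 4f₅ + f₆] = 0.111111·(-9.481481) = -1.0535.

-1.0535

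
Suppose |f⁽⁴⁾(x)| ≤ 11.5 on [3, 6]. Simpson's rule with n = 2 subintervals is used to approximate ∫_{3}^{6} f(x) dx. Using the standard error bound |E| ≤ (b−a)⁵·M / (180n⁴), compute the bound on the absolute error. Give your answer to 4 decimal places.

0.9703

|E| ≤ (3)⁵·11.5 / (180·2⁴) = 2794.5/2880 = 0.9703.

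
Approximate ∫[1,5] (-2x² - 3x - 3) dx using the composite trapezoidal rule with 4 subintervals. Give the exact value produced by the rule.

-132

h = (5 − 1)/4 = 1.
Nodes x₀,…,x₄ = 1, 2, 3, 4, 5.
f(x) = -2x² - 3x - 3: f₀=-8, f₁=-17, f₂=-30, f₃=-47, f₄=-68.
(h/2)·[f₀ + 2f₁ + 2f₂ + 2f₃ + f₄] = 0.5·(-264) = -132.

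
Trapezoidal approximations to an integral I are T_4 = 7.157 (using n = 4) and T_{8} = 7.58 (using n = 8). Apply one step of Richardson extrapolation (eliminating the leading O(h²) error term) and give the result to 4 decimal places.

7.7210

R = (4·T_{8} − T_4) / 3 = (4·7.58 − 7.157)/3 = (23.163)/3 = 7.7210.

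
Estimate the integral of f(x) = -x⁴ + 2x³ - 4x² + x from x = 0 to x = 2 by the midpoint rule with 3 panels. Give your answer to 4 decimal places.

h = (2 − 0)/3 = 0.666667.
Midpoints m₁,…,m₃ = 0.333333, 1, 1.666667.
f(m₁)=-0.049383, f(m₂)=-2, f(m₃)=-7.901235.
h·[f(m₁) + f(m₂) + f(m₃)] = 0.666667·(-9.950617) = -6.6337.

-6.6337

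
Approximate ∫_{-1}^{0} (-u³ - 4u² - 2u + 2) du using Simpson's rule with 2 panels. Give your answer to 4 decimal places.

1.9167

h = (0 − (-1))/2 = 0.5.
Nodes u₀,…,u₂ = -1, -0.5, 0.
f(u) = -u³ - 4u² - 2u + 2: f₀=1, f₁=2.125, f₂=2.
(h/3)·[f₀ + 4f₁ + f₂] = 0.166667·(11.5) = 1.9167.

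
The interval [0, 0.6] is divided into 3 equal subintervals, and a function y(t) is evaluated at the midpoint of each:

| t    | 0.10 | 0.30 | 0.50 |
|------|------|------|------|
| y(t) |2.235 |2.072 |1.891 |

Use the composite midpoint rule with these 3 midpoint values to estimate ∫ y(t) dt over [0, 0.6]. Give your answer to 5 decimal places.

h = 0.2, n = 3.
h·[y(m₁) + y(m₂) + y(m₃)] = 0.2·(6.198) = 1.23960.

1.23960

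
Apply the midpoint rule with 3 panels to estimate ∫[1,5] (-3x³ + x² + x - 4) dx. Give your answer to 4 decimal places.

-415.2593

h = (5 − 1)/3 = 1.333333.
Midpoints m₁,…,m₃ = 1.666667, 3, 4.333333.
f(m₁)=-13.444444, f(m₂)=-73, f(m₃)=-225.
h·[f(m₁) + f(m₂) + f(m₃)] = 1.333333·(-311.444444) = -415.2593.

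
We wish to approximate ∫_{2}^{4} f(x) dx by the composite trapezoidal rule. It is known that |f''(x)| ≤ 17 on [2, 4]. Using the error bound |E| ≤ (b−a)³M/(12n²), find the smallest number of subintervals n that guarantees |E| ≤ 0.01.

Need 136/(12n²) ≤ 0.01.
n² ≥ 136/(12·0.01) = 1133.33 ⇒ n ≥ 33.6650, so the smallest n is 34.

34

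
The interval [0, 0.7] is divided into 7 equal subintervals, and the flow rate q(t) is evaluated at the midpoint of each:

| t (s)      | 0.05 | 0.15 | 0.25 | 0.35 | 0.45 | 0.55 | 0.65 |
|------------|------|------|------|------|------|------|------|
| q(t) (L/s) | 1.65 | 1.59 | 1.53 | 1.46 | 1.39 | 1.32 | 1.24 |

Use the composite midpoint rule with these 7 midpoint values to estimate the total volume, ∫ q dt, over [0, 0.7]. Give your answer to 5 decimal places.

1.01800

h = 0.1, n = 7.
h·[y(m₁) + y(m₂) + y(m₃) + y(m₄) + y(m₅) + y(m₆) + y(m₇)] = 0.1·(10.18) = 1.01800.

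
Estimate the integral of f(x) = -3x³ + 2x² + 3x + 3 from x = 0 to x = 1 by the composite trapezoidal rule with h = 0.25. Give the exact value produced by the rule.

4.390625

h = (1 − 0)/4 = 0.25.
Nodes x₀,…,x₄ = 0, 0.25, 0.5, 0.75, 1.
f(x) = -3x³ + 2x² + 3x + 3: f₀=3, f₁=3.828125, f₂=4.625, f₃=5.109375, f₄=5.
(h/2)·[f₀ + 2f₁ + 2f₂ + 2f₃ + f₄] = 0.125·(35.125) = 4.390625.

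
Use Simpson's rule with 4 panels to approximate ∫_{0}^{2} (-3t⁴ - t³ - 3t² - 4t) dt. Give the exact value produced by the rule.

-39.25

h = (2 − 0)/4 = 0.5.
Nodes t₀,…,t₄ = 0, 0.5, 1, 1.5, 2.
f(t) = -3t⁴ - t³ - 3t² - 4t: f₀=0, f₁=-3.0625, f₂=-11, f₃=-31.3125, f₄=-76.
(h/3)·[f₀ + 4f₁ + 2f₂ + 4f₃ + f₄] = 0.166667·(-235.5) = -39.25.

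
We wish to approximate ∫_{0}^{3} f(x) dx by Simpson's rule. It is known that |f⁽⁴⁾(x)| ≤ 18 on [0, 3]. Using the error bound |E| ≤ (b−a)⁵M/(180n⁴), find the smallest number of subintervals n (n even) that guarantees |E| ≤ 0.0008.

Need 4374/(180n⁴) ≤ 0.0008.
n⁴ ≥ 4374/(180·0.0008) = 30375 ⇒ n ≥ 13.2017, so the smallest even n is 14. (n must be even for Simpson's rule.)

14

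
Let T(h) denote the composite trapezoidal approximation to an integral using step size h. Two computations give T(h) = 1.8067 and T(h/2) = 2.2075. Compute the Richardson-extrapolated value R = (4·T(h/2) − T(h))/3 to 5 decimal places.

2.34110

R = (4·T(h/2) − T(h)) / 3 = (4·2.2075 − 1.8067)/3 = (7.0233)/3 = 2.34110.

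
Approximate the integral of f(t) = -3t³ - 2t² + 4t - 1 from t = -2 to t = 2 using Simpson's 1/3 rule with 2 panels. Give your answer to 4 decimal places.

-14.6667

h = (2 − (-2))/2 = 2.
Nodes t₀,…,t₂ = -2, 0, 2.
f(t) = -3t³ - 2t² + 4t - 1: f₀=7, f₁=-1, f₂=-25.
(h/3)·[f₀ + 4f₁ + f₂] = 0.666667·(-22) = -14.6667.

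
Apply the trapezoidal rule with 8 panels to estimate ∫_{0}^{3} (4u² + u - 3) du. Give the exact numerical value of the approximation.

h = (3 − 0)/8 = 0.375.
Nodes u₀,…,u₈ = 0, 0.375, 0.75, 1.125, 1.5, 1.875, 2.25, 2.625, 3.
f(u) = 4u² + u - 3: f₀=-3, f₁=-2.0625, f₂=0, f₃=3.1875, f₄=7.5, f₅=12.9375, f₆=19.5, f₇=27.1875, f₈=36.
(h/2)·[f₀ + 2f₁ + 2f₂ + 2f₃ + 2f₄ + 2f₅ + 2f₆ + 2f₇ + f₈] = 0.1875·(169.5) = 31.78125.

31.78125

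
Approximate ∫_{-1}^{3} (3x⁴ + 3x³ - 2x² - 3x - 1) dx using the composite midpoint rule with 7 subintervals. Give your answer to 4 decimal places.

166.4373

h = (3 − (-1))/7 = 0.571429.
Midpoints m₁,…,m₇ = -0.714286, -0.142857, 0.428571, 1, 1.571429, 2.142857, 2.714286.
f(m₁)=-0.189921, f(m₂)=-0.619742, f(m₃)=-2.315702, f(m₄)=0, f(m₅)=19.281966, f(m₆)=76.161599, f(m₇)=198.947105.
h·[f(m₁) + f(m₂) + f(m₃) + f(m₄) + f(m₅) + f(m₆) + f(m₇)] = 0.571429·(291.265306) = 166.4373.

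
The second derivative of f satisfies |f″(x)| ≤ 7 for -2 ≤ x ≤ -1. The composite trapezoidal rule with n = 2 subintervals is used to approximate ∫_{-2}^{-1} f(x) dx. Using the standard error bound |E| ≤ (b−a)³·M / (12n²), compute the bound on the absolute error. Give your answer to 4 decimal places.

|E| ≤ (1)³·7 / (12·2²) = 7/48 = 0.1458.

0.1458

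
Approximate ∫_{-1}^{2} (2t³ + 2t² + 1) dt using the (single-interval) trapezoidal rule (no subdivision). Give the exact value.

39

T = (b−a)/2 · [f(-1) + f(2)] = 1.5·[1 + 25] = 39.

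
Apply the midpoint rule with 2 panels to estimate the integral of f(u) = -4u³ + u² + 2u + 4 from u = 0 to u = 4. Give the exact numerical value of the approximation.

h = (4 − 0)/2 = 2.
Midpoints m₁,…,m₂ = 1, 3.
f(m₁)=3, f(m₂)=-89.
h·[f(m₁) + f(m₂)] = 2·(-86) = -172.

-172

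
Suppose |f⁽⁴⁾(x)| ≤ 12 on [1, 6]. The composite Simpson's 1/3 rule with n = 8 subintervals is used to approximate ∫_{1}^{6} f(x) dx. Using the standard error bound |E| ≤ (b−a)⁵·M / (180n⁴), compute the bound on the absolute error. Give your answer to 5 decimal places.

0.05086

|E| ≤ (5)⁵·12 / (180·8⁴) = 37500/737280 = 0.05086.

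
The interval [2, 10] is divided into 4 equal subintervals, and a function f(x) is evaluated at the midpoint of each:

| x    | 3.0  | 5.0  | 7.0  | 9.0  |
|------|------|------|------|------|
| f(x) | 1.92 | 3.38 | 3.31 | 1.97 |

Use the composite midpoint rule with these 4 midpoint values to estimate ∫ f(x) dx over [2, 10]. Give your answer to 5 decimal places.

h = 2, n = 4.
h·[y(m₁) + y(m₂) + y(m₃) + y(m₄)] = 2·(10.58) = 21.16000.

21.16000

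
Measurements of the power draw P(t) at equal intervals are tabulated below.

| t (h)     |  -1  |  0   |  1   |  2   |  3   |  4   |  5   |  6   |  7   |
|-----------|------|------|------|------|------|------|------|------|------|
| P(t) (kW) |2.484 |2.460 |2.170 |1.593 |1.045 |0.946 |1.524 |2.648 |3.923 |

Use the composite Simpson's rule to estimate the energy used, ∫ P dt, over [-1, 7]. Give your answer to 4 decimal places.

h = 1, n = 8.
(h/3)·[y₀ + 4y₁ + 2y₂ + 4y₃ + 2y₄ + 4y₅ + 2y₆ + 4y₇ + y₈] = 0.333333·(46.473) = 15.4910.

15.4910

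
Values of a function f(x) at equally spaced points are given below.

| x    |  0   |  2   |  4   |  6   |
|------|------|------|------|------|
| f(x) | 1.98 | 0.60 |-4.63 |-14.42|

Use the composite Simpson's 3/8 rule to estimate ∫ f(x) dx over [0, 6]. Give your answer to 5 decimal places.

h = 2, n = 3.
(3h/8)·[y₀ + 3y₁ + 3y₂ + y₃] = 0.75·(-24.53) = -18.39750.

-18.39750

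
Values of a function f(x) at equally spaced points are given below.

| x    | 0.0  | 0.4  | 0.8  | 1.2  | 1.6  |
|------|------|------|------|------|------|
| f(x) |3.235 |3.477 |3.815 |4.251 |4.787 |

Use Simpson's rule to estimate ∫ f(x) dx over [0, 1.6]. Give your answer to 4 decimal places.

6.2085

h = 0.4, n = 4.
(h/3)·[y₀ + 4y₁ + 2y₂ + 4y₃ + y₄] = 0.133333·(46.564) = 6.2085.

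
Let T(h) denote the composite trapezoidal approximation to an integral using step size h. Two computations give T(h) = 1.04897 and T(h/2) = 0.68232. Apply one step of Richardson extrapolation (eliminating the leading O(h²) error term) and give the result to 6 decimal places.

0.560103

R = (4·T(h/2) − T(h)) / 3 = (4·0.68232 − 1.04897)/3 = (1.68031)/3 = 0.560103.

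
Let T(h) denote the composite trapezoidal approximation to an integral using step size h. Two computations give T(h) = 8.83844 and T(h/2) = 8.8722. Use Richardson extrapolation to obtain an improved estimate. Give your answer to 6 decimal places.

8.883453

R = (4·T(h/2) − T(h)) / 3 = (4·8.8722 − 8.83844)/3 = (26.65036)/3 = 8.883453.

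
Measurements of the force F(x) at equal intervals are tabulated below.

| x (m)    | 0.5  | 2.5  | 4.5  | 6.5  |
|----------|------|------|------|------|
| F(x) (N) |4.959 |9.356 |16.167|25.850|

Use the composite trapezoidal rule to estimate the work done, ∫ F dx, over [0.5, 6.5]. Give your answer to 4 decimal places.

h = 2, n = 3.
(h/2)·[y₀ + 2y₁ + 2y₂ + y₃] = 1·(81.855) = 81.8550.

81.8550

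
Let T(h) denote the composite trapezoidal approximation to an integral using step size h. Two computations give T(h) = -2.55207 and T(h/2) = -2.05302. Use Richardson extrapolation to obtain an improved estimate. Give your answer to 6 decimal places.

R = (4·T(h/2) − T(h)) / 3 = (4·(-2.05302) − (-2.55207))/3 = (-5.66001)/3 = -1.886670.

-1.886670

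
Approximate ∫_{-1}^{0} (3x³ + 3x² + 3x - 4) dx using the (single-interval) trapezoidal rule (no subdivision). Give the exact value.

-5.5

T = (b−a)/2 · [f(-1) + f(0)] = 0.5·[(-7) + (-4)] = -5.5.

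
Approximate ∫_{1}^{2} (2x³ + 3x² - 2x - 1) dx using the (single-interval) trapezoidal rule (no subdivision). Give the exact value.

T = (b−a)/2 · [f(1) + f(2)] = 0.5·[2 + 23] = 12.5.

12.5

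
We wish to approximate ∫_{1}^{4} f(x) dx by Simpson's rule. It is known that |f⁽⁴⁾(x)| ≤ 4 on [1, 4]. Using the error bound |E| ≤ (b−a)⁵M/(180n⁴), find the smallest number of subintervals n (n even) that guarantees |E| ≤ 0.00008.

Need 972/(180n⁴) ≤ 0.00008.
n⁴ ≥ 972/(180·0.00008) = 67500 ⇒ n ≥ 16.1185, so the smallest even n is 18. (n must be even for Simpson's rule.)

18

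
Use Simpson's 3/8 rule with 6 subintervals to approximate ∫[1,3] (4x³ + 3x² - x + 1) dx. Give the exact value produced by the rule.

104

h = (3 − 1)/6 = 0.333333.
Nodes x₀,…,x₆ = 1, 1.333333, 1.666667, 2, 2.333333, 2.666667, 3.
f(x) = 4x³ + 3x² - x + 1: f₀=7, f₁=14.481481, f₂=26.185185, f₃=43, f₄=65.814815, f₅=95.518519, f₆=133.
(3h/8)·[f₀ + 3f₁ + 3f₂ + 2f₃ + 3f₄ + 3f₅ + f₆] = 0.125·(832) = 104.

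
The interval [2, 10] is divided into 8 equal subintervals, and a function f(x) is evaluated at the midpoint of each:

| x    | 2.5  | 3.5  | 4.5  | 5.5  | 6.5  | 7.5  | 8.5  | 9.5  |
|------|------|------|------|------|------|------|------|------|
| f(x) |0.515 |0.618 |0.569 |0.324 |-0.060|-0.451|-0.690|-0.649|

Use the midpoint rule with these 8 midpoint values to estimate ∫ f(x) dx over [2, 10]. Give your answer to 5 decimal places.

0.17600

h = 1, n = 8.
h·[y(m₁) + y(m₂) + y(m₃) + y(m₄) + y(m₅) + y(m₆) + y(m₇) + y(m₈)] = 1·(0.176) = 0.17600.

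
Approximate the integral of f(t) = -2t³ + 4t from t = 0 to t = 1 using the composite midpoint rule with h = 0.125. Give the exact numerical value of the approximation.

1.50390625

h = (1 − 0)/8 = 0.125.
Midpoints m₁,…,m₈ = 0.0625, 0.1875, 0.3125, 0.4375, 0.5625, 0.6875, 0.8125, 0.9375.
f(m₁)=0.24951171875, f(m₂)=0.73681640625, f(m₃)=1.18896484375, f(m₄)=1.58251953125, f(m₅)=1.89404296875, f(m₆)=2.10009765625, f(m₇)=2.17724609375, f(m₈)=2.10205078125.
h·[f(m₁) + f(m₂) + f(m₃) + f(m₄) + f(m₅) + f(m₆) + f(m₇) + f(m₈)] = 0.125·(12.03125) = 1.50390625.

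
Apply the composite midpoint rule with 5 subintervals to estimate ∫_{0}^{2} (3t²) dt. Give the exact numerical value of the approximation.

7.92

h = (2 − 0)/5 = 0.4.
Midpoints m₁,…,m₅ = 0.2, 0.6, 1, 1.4, 1.8.
f(m₁)=0.12, f(m₂)=1.08, f(m₃)=3, f(m₄)=5.88, f(m₅)=9.72.
h·[f(m₁) + f(m₂) + f(m₃) + f(m₄) + f(m₅)] = 0.4·(19.8) = 7.92.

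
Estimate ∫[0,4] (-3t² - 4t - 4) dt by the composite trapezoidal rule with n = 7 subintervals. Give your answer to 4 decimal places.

-112.6531

h = (4 − 0)/7 = 0.571429.
Nodes t₀,…,t₇ = 0, 0.571429, 1.142857, 1.714286, 2.285714, 2.857143, 3.428571, 4.
f(t) = -3t² - 4t - 4: f₀=-4, f₁=-7.265306, f₂=-12.489796, f₃=-19.673469, f₄=-28.816327, f₅=-39.918367, f₆=-52.979592, f₇=-68.
(h/2)·[f₀ + 2f₁ + 2f₂ + 2f₃ + 2f₄ + 2f₅ + 2f₆ + f₇] = 0.285714·(-394.285714) = -112.6531.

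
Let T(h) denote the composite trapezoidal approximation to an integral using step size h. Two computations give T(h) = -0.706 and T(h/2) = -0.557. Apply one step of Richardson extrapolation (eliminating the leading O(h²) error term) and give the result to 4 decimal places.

-0.5073

R = (4·T(h/2) − T(h)) / 3 = (4·(-0.557) − (-0.706))/3 = (-1.522)/3 = -0.5073.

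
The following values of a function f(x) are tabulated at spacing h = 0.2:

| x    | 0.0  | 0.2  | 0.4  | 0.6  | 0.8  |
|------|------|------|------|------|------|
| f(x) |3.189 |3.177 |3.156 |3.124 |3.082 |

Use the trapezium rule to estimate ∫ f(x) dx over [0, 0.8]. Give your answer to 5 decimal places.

h = 0.2, n = 4.
(h/2)·[y₀ + 2y₁ + 2y₂ + 2y₃ + y₄] = 0.1·(25.185) = 2.51850.

2.51850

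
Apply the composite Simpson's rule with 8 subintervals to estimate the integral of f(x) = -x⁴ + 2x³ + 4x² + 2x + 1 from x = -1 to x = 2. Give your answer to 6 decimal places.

h = (2 − (-1))/8 = 0.375.
Nodes x₀,…,x₈ = -1, -0.625, -0.25, 0.125, 0.5, 0.875, 1.25, 1.625, 2.
f(x) = -x⁴ + 2x³ + 4x² + 2x + 1: f₀=0, f₁=0.671630859375, f₂=0.71484375, f₃=1.316162109375, f₄=3.1875, f₅=6.566162109375, f₆=11.21484375, f₇=16.421630859375, f₈=21.
(h/3)·[f₀ + 4f₁ + 2f₂ + 4f₃ + 2f₄ + 4f₅ + 2f₆ + 4f₇ + f₈] = 0.125·(151.13671875) = 18.892090.

18.892090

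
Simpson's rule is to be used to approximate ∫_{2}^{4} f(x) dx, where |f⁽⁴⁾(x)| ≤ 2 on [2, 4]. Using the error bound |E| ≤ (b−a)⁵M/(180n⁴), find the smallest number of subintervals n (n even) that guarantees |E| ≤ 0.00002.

12

Need 64/(180n⁴) ≤ 0.00002.
n⁴ ≥ 64/(180·0.00002) = 17777.8 ⇒ n ≥ 11.5470, so the smallest even n is 12. (n must be even for Simpson's rule.)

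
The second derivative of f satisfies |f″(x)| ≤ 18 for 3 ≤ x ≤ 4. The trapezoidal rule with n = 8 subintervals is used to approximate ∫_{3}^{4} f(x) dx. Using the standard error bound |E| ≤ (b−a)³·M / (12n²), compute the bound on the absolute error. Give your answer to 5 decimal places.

0.02344

|E| ≤ (1)³·18 / (12·8²) = 18/768 = 0.02344.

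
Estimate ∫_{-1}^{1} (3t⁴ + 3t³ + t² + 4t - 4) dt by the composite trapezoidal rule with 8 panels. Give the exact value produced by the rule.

-5.98828125

h = (1 − (-1))/8 = 0.25.
Nodes t₀,…,t₈ = -1, -0.75, -0.5, -0.25, 0, 0.25, 0.5, 0.75, 1.
f(t) = 3t⁴ + 3t³ + t² + 4t - 4: f₀=-7, f₁=-6.75390625, f₂=-5.9375, f₃=-4.97265625, f₄=-4, f₅=-2.87890625, f₆=-1.1875, f₇=1.77734375, f₈=7.
(h/2)·[f₀ + 2f₁ + 2f₂ + 2f₃ + 2f₄ + 2f₅ + 2f₆ + 2f₇ + f₈] = 0.125·(-47.90625) = -5.98828125.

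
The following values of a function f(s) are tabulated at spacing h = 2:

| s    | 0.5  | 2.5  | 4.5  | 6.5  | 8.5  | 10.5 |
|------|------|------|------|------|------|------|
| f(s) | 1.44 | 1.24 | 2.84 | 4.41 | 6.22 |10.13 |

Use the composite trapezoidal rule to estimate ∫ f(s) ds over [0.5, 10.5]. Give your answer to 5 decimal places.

40.99000

h = 2, n = 5.
(h/2)·[y₀ + 2y₁ + 2y₂ + 2y₃ + 2y₄ + y₅] = 1·(40.99) = 40.99000.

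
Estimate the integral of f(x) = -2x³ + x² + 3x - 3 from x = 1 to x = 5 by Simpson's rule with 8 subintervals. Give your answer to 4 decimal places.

-246.6667

h = (5 − 1)/8 = 0.5.
Nodes x₀,…,x₈ = 1, 1.5, 2, 2.5, 3, 3.5, 4, 4.5, 5.
f(x) = -2x³ + x² + 3x - 3: f₀=-1, f₁=-3, f₂=-9, f₃=-20.5, f₄=-39, f₅=-66, f₆=-103, f₇=-151.5, f₈=-213.
(h/3)·[f₀ + 4f₁ + 2f₂ + 4f₃ + 2f₄ + 4f₅ + 2f₆ + 4f₇ + f₈] = 0.166667·(-1480) = -246.6667.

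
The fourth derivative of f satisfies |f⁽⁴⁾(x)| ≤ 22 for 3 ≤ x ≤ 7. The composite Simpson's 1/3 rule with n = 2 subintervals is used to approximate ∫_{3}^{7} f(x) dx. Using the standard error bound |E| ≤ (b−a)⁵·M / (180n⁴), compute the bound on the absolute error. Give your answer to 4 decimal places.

7.8222

|E| ≤ (4)⁵·22 / (180·2⁴) = 22528/2880 = 7.8222.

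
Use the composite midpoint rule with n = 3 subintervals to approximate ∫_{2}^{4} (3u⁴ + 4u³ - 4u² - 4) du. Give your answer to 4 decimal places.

737.7531

h = (4 − 2)/3 = 0.666667.
Midpoints m₁,…,m₃ = 2.333333, 3, 3.666667.
f(m₁)=113.962963, f(m₂)=311, f(m₃)=681.666667.
h·[f(m₁) + f(m₂) + f(m₃)] = 0.666667·(1106.629630) = 737.7531.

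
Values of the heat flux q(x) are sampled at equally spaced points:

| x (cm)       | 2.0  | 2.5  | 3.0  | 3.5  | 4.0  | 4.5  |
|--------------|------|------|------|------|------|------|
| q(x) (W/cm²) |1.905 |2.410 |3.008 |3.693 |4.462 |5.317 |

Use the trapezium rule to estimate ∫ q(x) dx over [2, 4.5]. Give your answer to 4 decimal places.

8.5920

h = 0.5, n = 5.
(h/2)·[y₀ + 2y₁ + 2y₂ + 2y₃ + 2y₄ + y₅] = 0.25·(34.368) = 8.5920.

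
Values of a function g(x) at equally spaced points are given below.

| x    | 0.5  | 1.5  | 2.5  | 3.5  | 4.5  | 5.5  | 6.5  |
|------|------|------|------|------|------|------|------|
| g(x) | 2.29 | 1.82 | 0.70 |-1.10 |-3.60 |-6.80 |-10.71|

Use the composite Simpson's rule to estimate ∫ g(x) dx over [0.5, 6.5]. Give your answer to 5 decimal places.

-12.84667

h = 1, n = 6.
(h/3)·[y₀ + 4y₁ + 2y₂ + 4y₃ + 2y₄ + 4y₅ + y₆] = 0.333333·(-38.54) = -12.84667.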